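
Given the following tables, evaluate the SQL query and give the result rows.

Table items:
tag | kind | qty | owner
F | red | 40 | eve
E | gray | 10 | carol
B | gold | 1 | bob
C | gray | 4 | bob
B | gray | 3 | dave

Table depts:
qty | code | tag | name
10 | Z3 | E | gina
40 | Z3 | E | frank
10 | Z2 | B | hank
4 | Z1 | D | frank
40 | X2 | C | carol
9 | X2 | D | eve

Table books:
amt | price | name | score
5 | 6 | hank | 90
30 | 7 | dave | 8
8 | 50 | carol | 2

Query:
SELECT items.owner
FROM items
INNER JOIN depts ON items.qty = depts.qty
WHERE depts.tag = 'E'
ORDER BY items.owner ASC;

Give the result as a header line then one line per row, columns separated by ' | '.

After JOIN depts (5 rows):
items.tag | items.kind | items.qty | items.owner | depts.qty | depts.code | depts.tag | depts.name
F | red | 40 | eve | 40 | Z3 | E | frank
F | red | 40 | eve | 40 | X2 | C | carol
E | gray | 10 | carol | 10 | Z3 | E | gina
E | gray | 10 | carol | 10 | Z2 | B | hank
C | gray | 4 | bob | 4 | Z1 | D | frank
After WHERE (2 rows):
items.tag | items.kind | items.qty | items.owner | depts.qty | depts.code | depts.tag | depts.name
F | red | 40 | eve | 40 | Z3 | E | frank
E | gray | 10 | carol | 10 | Z3 | E | gina
After SELECT (2 rows):
items.owner
eve
carol
After ORDER BY (2 rows):
items.owner
carol
eve

== RESULT ==
items.owner
carol
eve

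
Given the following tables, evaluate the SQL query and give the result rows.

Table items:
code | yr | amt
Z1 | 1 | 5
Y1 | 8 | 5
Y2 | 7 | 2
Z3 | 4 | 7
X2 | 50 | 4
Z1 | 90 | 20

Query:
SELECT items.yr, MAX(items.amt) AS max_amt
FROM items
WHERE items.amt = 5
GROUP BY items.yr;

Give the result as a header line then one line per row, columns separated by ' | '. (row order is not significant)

After WHERE (2 rows):
items.code | items.yr | items.amt
Z1 | 1 | 5
Y1 | 8 | 5
After GROUP BY (2 rows):
items.yr | max_amt
1 | 5
8 | 5

== RESULT ==
items.yr | max_amt
1 | 5
8 | 5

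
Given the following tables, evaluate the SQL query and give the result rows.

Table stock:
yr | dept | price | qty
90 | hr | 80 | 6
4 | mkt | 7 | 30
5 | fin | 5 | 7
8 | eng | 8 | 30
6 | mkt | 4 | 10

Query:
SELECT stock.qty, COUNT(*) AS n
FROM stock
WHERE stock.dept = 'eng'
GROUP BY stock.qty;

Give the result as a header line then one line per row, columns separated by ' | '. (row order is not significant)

After WHERE (1 rows):
stock.yr | stock.dept | stock.price | stock.qty
8 | eng | 8 | 30
After GROUP BY (1 rows):
stock.qty | n
30 | 1

== RESULT ==
stock.qty | n
30 | 1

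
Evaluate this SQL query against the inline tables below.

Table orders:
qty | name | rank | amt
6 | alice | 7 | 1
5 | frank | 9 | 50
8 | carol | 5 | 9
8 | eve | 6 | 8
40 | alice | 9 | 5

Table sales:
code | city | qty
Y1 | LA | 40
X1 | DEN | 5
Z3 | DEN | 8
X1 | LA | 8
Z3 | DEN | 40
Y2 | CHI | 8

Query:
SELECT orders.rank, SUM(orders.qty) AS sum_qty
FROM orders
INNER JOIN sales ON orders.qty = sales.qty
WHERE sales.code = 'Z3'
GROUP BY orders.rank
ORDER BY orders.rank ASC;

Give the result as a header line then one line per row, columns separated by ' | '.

After JOIN sales (9 rows):
orders.qty | orders.name | orders.rank | orders.amt | sales.code | sales.city | sales.qty
5 | frank | 9 | 50 | X1 | DEN | 5
8 | carol | 5 | 9 | Z3 | DEN | 8
8 | carol | 5 | 9 | X1 | LA | 8
8 | carol | 5 | 9 | Y2 | CHI | 8
8 | eve | 6 | 8 | Z3 | DEN | 8
8 | eve | 6 | 8 | X1 | LA | 8
8 | eve | 6 | 8 | Y2 | CHI | 8
40 | alice | 9 | 5 | Y1 | LA | 40
40 | alice | 9 | 5 | Z3 | DEN | 40
After WHERE (3 rows):
orders.qty | orders.name | orders.rank | orders.amt | sales.code | sales.city | sales.qty
8 | carol | 5 | 9 | Z3 | DEN | 8
8 | eve | 6 | 8 | Z3 | DEN | 8
40 | alice | 9 | 5 | Z3 | DEN | 40
After GROUP BY (3 rows):
orders.rank | sum_qty
5 | 8
6 | 8
9 | 40
After ORDER BY (3 rows):
orders.rank | sum_qty
5 | 8
6 | 8
9 | 40

== RESULT ==
orders.rank | sum_qty
5 | 8
6 | 8
9 | 40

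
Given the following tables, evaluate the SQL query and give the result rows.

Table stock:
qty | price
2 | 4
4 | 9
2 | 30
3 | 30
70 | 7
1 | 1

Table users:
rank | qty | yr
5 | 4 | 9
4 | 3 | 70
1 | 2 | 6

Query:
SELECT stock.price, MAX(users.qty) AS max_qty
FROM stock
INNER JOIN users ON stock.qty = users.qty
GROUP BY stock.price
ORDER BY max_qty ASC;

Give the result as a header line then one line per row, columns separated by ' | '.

After JOIN users (4 rows):
stock.qty | stock.price | users.rank | users.qty | users.yr
2 | 4 | 1 | 2 | 6
4 | 9 | 5 | 4 | 9
2 | 30 | 1 | 2 | 6
3 | 30 | 4 | 3 | 70
After GROUP BY (3 rows):
stock.price | max_qty
4 | 2
9 | 4
30 | 3
After ORDER BY (3 rows):
stock.price | max_qty
4 | 2
30 | 3
9 | 4

== RESULT ==
stock.price | max_qty
4 | 2
30 | 3
9 | 4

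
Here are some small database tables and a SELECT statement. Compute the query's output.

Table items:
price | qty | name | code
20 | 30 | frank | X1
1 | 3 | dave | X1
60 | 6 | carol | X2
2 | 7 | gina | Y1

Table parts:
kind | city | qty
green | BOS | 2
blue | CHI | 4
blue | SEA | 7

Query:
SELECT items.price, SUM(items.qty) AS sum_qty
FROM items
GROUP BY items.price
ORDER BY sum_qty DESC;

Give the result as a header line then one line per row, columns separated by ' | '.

After GROUP BY (4 rows):
items.price | sum_qty
20 | 30
1 | 3
60 | 6
2 | 7
After ORDER BY (4 rows):
items.price | sum_qty
20 | 30
2 | 7
60 | 6
1 | 3

== RESULT ==
items.price | sum_qty
20 | 30
2 | 7
60 | 6
1 | 3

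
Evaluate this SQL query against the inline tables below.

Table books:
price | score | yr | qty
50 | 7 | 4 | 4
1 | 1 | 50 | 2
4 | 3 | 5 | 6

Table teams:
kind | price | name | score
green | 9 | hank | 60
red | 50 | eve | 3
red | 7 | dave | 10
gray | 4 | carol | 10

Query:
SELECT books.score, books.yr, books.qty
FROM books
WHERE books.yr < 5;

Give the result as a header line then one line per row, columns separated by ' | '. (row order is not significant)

After WHERE (1 rows):
books.price | books.score | books.yr | books.qty
50 | 7 | 4 | 4
After SELECT (1 rows):
books.score | books.yr | books.qty
7 | 4 | 4

== RESULT ==
books.score | books.yr | books.qty
7 | 4 | 4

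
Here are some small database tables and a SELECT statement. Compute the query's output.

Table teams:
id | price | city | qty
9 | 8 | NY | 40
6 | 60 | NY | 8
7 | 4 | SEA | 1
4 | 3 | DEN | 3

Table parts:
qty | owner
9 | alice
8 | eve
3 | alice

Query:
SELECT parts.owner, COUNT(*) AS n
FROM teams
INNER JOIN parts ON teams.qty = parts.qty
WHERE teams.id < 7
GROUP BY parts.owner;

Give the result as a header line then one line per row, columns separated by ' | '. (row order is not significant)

After JOIN parts (2 rows):
teams.id | teams.price | teams.city | teams.qty | parts.qty | parts.owner
6 | 60 | NY | 8 | 8 | eve
4 | 3 | DEN | 3 | 3 | alice
After WHERE (2 rows):
teams.id | teams.price | teams.city | teams.qty | parts.qty | parts.owner
6 | 60 | NY | 8 | 8 | eve
4 | 3 | DEN | 3 | 3 | alice
After GROUP BY (2 rows):
parts.owner | n
eve | 1
alice | 1

== RESULT ==
parts.owner | n
eve | 1
alice | 1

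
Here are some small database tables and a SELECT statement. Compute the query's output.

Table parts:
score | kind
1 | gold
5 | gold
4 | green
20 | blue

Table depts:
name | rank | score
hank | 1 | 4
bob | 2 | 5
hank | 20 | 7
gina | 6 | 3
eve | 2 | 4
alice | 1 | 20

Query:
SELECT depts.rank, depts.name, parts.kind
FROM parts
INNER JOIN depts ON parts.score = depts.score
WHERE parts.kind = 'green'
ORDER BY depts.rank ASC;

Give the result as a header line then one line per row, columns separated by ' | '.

== RESULT ==
depts.rank | depts.name | parts.kind
1 | hank | green
2 | eve | green

Derivation:
After JOIN depts (4 rows):
parts.score | parts.kind | depts.name | depts.rank | depts.score
5 | gold | bob | 2 | 5
4 | green | hank | 1 | 4
4 | green | eve | 2 | 4
20 | blue | alice | 1 | 20
After WHERE (2 rows):
parts.score | parts.kind | depts.name | depts.rank | depts.score
4 | green | hank | 1 | 4
4 | green | eve | 2 | 4
After SELECT (2 rows):
depts.rank | depts.name | parts.kind
1 | hank | green
2 | eve | green
After ORDER BY (2 rows):
depts.rank | depts.name | parts.kind
1 | hank | green
2 | eve | green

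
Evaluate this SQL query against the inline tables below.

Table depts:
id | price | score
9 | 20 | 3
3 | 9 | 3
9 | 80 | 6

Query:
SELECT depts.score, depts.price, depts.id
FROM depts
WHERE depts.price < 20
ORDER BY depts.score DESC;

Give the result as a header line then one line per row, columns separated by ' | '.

== RESULT ==
depts.score | depts.price | depts.id
3 | 9 | 3

Derivation:
After WHERE (1 rows):
depts.id | depts.price | depts.score
3 | 9 | 3
After SELECT (1 rows):
depts.score | depts.price | depts.id
3 | 9 | 3
After ORDER BY (1 rows):
depts.score | depts.price | depts.id
3 | 9 | 3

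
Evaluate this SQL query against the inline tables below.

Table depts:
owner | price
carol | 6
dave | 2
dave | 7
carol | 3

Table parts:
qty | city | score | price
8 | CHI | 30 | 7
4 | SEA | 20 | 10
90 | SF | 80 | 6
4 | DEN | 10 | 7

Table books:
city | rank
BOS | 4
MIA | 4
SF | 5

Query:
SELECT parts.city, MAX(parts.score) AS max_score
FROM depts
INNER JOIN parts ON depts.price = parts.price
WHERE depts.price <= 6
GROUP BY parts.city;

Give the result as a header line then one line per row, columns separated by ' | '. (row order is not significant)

== RESULT ==
parts.city | max_score
SF | 80

Derivation:
After JOIN parts (3 rows):
depts.owner | depts.price | parts.qty | parts.city | parts.score | parts.price
carol | 6 | 90 | SF | 80 | 6
dave | 7 | 8 | CHI | 30 | 7
dave | 7 | 4 | DEN | 10 | 7
After WHERE (1 rows):
depts.owner | depts.price | parts.qty | parts.city | parts.score | parts.price
carol | 6 | 90 | SF | 80 | 6
After GROUP BY (1 rows):
parts.city | max_score
SF | 80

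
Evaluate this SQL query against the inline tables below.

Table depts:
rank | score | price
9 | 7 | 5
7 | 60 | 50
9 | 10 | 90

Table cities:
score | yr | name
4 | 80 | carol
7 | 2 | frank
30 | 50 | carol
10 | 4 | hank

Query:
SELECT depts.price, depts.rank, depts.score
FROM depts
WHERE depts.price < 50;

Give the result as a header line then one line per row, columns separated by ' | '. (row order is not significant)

After WHERE (1 rows):
depts.rank | depts.score | depts.price
9 | 7 | 5
After SELECT (1 rows):
depts.price | depts.rank | depts.score
5 | 9 | 7

== RESULT ==
depts.price | depts.rank | depts.score
5 | 9 | 7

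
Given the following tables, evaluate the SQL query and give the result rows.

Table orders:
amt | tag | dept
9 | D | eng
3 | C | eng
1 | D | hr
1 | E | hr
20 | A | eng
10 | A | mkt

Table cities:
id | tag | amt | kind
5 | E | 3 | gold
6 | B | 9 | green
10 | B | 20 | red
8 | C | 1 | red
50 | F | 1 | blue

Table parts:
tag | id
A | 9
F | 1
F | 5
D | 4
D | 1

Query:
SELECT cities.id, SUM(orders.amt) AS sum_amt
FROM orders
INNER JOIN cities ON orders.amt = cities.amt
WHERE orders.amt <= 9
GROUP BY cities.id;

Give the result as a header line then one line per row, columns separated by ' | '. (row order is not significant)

== RESULT ==
cities.id | sum_amt
6 | 9
5 | 3
8 | 2
50 | 2

Derivation:
After JOIN cities (7 rows):
orders.amt | orders.tag | orders.dept | cities.id | cities.tag | cities.amt | cities.kind
9 | D | eng | 6 | B | 9 | green
3 | C | eng | 5 | E | 3 | gold
1 | D | hr | 8 | C | 1 | red
1 | D | hr | 50 | F | 1 | blue
1 | E | hr | 8 | C | 1 | red
1 | E | hr | 50 | F | 1 | blue
20 | A | eng | 10 | B | 20 | red
After WHERE (6 rows):
orders.amt | orders.tag | orders.dept | cities.id | cities.tag | cities.amt | cities.kind
9 | D | eng | 6 | B | 9 | green
3 | C | eng | 5 | E | 3 | gold
1 | D | hr | 8 | C | 1 | red
1 | D | hr | 50 | F | 1 | blue
1 | E | hr | 8 | C | 1 | red
1 | E | hr | 50 | F | 1 | blue
After GROUP BY (4 rows):
cities.id | sum_amt
6 | 9
5 | 3
8 | 2
50 | 2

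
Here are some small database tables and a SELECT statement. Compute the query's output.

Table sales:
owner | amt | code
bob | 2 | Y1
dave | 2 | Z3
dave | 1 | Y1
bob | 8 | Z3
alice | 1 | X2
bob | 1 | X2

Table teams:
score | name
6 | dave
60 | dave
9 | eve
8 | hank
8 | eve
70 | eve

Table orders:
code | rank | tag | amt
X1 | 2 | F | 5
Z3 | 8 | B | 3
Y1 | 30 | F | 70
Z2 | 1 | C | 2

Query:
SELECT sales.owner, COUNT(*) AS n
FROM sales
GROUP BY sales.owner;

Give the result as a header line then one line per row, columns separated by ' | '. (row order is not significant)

== RESULT ==
sales.owner | n
bob | 3
dave | 2
alice | 1

Derivation:
After GROUP BY (3 rows):
sales.owner | n
bob | 3
dave | 2
alice | 1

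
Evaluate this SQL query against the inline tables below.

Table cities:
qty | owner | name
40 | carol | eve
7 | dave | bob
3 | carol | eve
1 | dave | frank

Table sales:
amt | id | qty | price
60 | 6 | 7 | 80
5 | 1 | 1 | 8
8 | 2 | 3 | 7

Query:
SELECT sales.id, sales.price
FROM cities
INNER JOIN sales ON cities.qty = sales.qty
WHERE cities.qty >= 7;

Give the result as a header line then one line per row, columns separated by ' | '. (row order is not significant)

After JOIN sales (3 rows):
cities.qty | cities.owner | cities.name | sales.amt | sales.id | sales.qty | sales.price
7 | dave | bob | 60 | 6 | 7 | 80
3 | carol | eve | 8 | 2 | 3 | 7
1 | dave | frank | 5 | 1 | 1 | 8
After WHERE (1 rows):
cities.qty | cities.owner | cities.name | sales.amt | sales.id | sales.qty | sales.price
7 | dave | bob | 60 | 6 | 7 | 80
After SELECT (1 rows):
sales.id | sales.price
6 | 80

== RESULT ==
sales.id | sales.price
6 | 80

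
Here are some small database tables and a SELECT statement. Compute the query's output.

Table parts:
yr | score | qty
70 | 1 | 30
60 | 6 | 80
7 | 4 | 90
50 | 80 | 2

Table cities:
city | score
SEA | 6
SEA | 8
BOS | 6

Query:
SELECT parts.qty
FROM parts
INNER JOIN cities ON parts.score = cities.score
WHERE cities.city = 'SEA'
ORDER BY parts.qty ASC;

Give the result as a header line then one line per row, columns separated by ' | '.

== RESULT ==
parts.qty
80

Derivation:
After JOIN cities (2 rows):
parts.yr | parts.score | parts.qty | cities.city | cities.score
60 | 6 | 80 | SEA | 6
60 | 6 | 80 | BOS | 6
After WHERE (1 rows):
parts.yr | parts.score | parts.qty | cities.city | cities.score
60 | 6 | 80 | SEA | 6
After SELECT (1 rows):
parts.qty
80
After ORDER BY (1 rows):
parts.qty
80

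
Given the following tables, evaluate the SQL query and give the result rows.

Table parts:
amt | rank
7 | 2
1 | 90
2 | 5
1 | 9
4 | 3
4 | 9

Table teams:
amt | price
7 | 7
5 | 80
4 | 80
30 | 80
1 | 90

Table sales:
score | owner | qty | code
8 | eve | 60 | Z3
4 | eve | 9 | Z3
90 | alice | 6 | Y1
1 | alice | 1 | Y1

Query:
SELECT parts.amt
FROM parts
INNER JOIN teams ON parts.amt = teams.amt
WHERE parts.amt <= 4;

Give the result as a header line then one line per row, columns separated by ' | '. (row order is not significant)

== RESULT ==
parts.amt
1
1
4
4

Derivation:
After JOIN teams (5 rows):
parts.amt | parts.rank | teams.amt | teams.price
7 | 2 | 7 | 7
1 | 90 | 1 | 90
1 | 9 | 1 | 90
4 | 3 | 4 | 80
4 | 9 | 4 | 80
After WHERE (4 rows):
parts.amt | parts.rank | teams.amt | teams.price
1 | 90 | 1 | 90
1 | 9 | 1 | 90
4 | 3 | 4 | 80
4 | 9 | 4 | 80
After SELECT (4 rows):
parts.amt
1
1
4
4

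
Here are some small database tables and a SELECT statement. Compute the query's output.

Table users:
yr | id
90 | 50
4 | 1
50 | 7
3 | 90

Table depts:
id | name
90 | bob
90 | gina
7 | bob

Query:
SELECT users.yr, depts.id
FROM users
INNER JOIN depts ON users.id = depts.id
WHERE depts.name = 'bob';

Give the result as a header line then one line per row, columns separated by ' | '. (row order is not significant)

== RESULT ==
users.yr | depts.id
50 | 7
3 | 90

Derivation:
After JOIN depts (3 rows):
users.yr | users.id | depts.id | depts.name
50 | 7 | 7 | bob
3 | 90 | 90 | bob
3 | 90 | 90 | gina
After WHERE (2 rows):
users.yr | users.id | depts.id | depts.name
50 | 7 | 7 | bob
3 | 90 | 90 | bob
After SELECT (2 rows):
users.yr | depts.id
50 | 7
3 | 90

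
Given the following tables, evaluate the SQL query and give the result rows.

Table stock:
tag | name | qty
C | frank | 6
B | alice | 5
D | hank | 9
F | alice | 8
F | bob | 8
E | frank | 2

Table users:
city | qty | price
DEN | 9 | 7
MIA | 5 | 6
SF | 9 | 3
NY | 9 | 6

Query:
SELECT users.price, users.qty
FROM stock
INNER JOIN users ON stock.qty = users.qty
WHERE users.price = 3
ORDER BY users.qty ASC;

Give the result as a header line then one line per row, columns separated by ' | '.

After JOIN users (4 rows):
stock.tag | stock.name | stock.qty | users.city | users.qty | users.price
B | alice | 5 | MIA | 5 | 6
D | hank | 9 | DEN | 9 | 7
D | hank | 9 | SF | 9 | 3
D | hank | 9 | NY | 9 | 6
After WHERE (1 rows):
stock.tag | stock.name | stock.qty | users.city | users.qty | users.price
D | hank | 9 | SF | 9 | 3
After SELECT (1 rows):
users.price | users.qty
3 | 9
After ORDER BY (1 rows):
users.price | users.qty
3 | 9

== RESULT ==
users.price | users.qty
3 | 9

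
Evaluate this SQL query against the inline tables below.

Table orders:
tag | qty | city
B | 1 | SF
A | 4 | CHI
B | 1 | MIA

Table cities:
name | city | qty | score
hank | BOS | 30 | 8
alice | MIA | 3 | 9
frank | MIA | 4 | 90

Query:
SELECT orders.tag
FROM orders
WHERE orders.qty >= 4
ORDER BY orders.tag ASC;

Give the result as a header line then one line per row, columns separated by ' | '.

After WHERE (1 rows):
orders.tag | orders.qty | orders.city
A | 4 | CHI
After SELECT (1 rows):
orders.tag
A
After ORDER BY (1 rows):
orders.tag
A

== RESULT ==
orders.tag
A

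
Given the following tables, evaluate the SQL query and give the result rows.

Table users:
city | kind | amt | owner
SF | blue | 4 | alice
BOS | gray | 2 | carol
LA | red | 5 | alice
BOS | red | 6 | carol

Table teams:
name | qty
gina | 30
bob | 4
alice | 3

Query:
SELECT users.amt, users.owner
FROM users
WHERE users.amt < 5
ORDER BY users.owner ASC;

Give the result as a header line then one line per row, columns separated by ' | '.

== RESULT ==
users.amt | users.owner
4 | alice
2 | carol

Derivation:
After WHERE (2 rows):
users.city | users.kind | users.amt | users.owner
SF | blue | 4 | alice
BOS | gray | 2 | carol
After SELECT (2 rows):
users.amt | users.owner
4 | alice
2 | carol
After ORDER BY (2 rows):
users.amt | users.owner
4 | alice
2 | carol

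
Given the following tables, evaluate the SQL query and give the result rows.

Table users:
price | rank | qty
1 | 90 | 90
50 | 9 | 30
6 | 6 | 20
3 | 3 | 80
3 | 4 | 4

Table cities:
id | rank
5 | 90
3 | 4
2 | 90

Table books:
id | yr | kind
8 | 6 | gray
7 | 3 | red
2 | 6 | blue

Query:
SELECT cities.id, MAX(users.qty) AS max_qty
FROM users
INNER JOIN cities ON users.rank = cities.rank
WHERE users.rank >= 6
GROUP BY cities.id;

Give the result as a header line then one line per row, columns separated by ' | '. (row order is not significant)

== RESULT ==
cities.id | max_qty
5 | 90
2 | 90

Derivation:
After JOIN cities (3 rows):
users.price | users.rank | users.qty | cities.id | cities.rank
1 | 90 | 90 | 5 | 90
1 | 90 | 90 | 2 | 90
3 | 4 | 4 | 3 | 4
After WHERE (2 rows):
users.price | users.rank | users.qty | cities.id | cities.rank
1 | 90 | 90 | 5 | 90
1 | 90 | 90 | 2 | 90
After GROUP BY (2 rows):
cities.id | max_qty
5 | 90
2 | 90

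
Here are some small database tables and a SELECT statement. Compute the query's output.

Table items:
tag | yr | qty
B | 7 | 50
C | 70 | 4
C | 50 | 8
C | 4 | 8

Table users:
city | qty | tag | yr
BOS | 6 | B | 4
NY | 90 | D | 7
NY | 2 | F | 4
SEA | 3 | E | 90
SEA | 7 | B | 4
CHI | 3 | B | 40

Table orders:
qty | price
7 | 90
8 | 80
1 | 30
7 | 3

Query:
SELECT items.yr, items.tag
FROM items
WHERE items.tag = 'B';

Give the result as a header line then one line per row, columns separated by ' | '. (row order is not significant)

== RESULT ==
items.yr | items.tag
7 | B

Derivation:
After WHERE (1 rows):
items.tag | items.yr | items.qty
B | 7 | 50
After SELECT (1 rows):
items.yr | items.tag
7 | B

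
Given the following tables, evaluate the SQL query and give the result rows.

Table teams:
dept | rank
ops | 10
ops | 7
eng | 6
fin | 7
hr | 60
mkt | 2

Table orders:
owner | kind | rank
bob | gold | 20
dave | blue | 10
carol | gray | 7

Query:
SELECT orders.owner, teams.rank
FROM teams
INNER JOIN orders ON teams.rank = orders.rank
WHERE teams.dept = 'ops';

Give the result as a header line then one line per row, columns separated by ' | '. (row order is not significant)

== RESULT ==
orders.owner | teams.rank
dave | 10
carol | 7

Derivation:
After JOIN orders (3 rows):
teams.dept | teams.rank | orders.owner | orders.kind | orders.rank
ops | 10 | dave | blue | 10
ops | 7 | carol | gray | 7
fin | 7 | carol | gray | 7
After WHERE (2 rows):
teams.dept | teams.rank | orders.owner | orders.kind | orders.rank
ops | 10 | dave | blue | 10
ops | 7 | carol | gray | 7
After SELECT (2 rows):
orders.owner | teams.rank
dave | 10
carol | 7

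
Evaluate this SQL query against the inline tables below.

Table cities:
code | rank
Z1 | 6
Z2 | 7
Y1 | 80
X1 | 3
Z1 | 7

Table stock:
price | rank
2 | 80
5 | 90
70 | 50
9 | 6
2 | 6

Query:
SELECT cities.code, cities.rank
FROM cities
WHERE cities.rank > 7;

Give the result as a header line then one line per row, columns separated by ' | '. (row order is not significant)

After WHERE (1 rows):
cities.code | cities.rank
Y1 | 80
After SELECT (1 rows):
cities.code | cities.rank
Y1 | 80

== RESULT ==
cities.code | cities.rank
Y1 | 80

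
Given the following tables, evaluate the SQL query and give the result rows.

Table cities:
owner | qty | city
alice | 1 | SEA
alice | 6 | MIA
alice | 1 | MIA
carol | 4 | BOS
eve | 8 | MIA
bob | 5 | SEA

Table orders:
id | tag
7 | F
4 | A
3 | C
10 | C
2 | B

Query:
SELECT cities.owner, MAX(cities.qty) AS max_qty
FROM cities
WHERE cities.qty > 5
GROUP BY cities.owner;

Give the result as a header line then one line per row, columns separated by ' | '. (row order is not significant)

After WHERE (2 rows):
cities.owner | cities.qty | cities.city
alice | 6 | MIA
eve | 8 | MIA
After GROUP BY (2 rows):
cities.owner | max_qty
alice | 6
eve | 8

== RESULT ==
cities.owner | max_qty
alice | 6
eve | 8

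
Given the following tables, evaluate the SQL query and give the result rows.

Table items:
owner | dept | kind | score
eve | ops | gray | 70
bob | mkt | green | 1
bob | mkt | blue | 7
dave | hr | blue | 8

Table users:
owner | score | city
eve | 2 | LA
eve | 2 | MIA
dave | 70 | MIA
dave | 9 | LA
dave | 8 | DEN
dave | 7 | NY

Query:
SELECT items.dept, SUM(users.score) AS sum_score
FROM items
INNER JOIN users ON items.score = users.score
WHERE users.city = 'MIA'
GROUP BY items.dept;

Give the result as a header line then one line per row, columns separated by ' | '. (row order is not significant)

After JOIN users (3 rows):
items.owner | items.dept | items.kind | items.score | users.owner | users.score | users.city
eve | ops | gray | 70 | dave | 70 | MIA
bob | mkt | blue | 7 | dave | 7 | NY
dave | hr | blue | 8 | dave | 8 | DEN
After WHERE (1 rows):
items.owner | items.dept | items.kind | items.score | users.owner | users.score | users.city
eve | ops | gray | 70 | dave | 70 | MIA
After GROUP BY (1 rows):
items.dept | sum_score
ops | 70

== RESULT ==
items.dept | sum_score
ops | 70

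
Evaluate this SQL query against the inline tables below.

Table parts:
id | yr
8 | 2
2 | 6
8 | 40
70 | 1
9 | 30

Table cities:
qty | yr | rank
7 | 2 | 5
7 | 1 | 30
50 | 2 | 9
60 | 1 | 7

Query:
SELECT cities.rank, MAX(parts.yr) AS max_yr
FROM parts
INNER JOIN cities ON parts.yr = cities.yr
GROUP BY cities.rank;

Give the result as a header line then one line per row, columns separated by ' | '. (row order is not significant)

After JOIN cities (4 rows):
parts.id | parts.yr | cities.qty | cities.yr | cities.rank
8 | 2 | 7 | 2 | 5
8 | 2 | 50 | 2 | 9
70 | 1 | 7 | 1 | 30
70 | 1 | 60 | 1 | 7
After GROUP BY (4 rows):
cities.rank | max_yr
5 | 2
9 | 2
30 | 1
7 | 1

== RESULT ==
cities.rank | max_yr
5 | 2
9 | 2
30 | 1
7 | 1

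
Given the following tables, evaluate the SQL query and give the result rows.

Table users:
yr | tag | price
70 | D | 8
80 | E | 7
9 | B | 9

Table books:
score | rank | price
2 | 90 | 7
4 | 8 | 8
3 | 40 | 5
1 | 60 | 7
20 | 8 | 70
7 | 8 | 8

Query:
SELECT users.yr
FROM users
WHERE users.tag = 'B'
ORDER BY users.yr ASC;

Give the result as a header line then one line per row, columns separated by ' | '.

== RESULT ==
users.yr
9

Derivation:
After WHERE (1 rows):
users.yr | users.tag | users.price
9 | B | 9
After SELECT (1 rows):
users.yr
9
After ORDER BY (1 rows):
users.yr
9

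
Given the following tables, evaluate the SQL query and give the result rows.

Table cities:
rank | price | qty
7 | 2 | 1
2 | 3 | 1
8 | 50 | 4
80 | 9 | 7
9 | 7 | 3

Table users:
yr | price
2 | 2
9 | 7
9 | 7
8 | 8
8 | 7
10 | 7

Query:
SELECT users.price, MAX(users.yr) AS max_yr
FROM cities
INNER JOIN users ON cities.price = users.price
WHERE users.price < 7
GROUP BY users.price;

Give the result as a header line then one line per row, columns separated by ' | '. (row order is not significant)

After JOIN users (5 rows):
cities.rank | cities.price | cities.qty | users.yr | users.price
7 | 2 | 1 | 2 | 2
9 | 7 | 3 | 9 | 7
9 | 7 | 3 | 9 | 7
9 | 7 | 3 | 8 | 7
9 | 7 | 3 | 10 | 7
After WHERE (1 rows):
cities.rank | cities.price | cities.qty | users.yr | users.price
7 | 2 | 1 | 2 | 2
After GROUP BY (1 rows):
users.price | max_yr
2 | 2

== RESULT ==
users.price | max_yr
2 | 2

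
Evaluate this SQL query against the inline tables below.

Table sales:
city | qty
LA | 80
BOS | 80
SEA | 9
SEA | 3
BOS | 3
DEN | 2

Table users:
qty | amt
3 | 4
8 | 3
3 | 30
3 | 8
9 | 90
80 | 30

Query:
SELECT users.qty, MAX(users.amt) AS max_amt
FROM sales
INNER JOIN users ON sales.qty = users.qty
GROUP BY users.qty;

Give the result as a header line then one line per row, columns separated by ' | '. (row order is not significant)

After JOIN users (9 rows):
sales.city | sales.qty | users.qty | users.amt
LA | 80 | 80 | 30
BOS | 80 | 80 | 30
SEA | 9 | 9 | 90
SEA | 3 | 3 | 4
SEA | 3 | 3 | 30
SEA | 3 | 3 | 8
BOS | 3 | 3 | 4
BOS | 3 | 3 | 30
BOS | 3 | 3 | 8
After GROUP BY (3 rows):
users.qty | max_amt
80 | 30
9 | 90
3 | 30

== RESULT ==
users.qty | max_amt
80 | 30
9 | 90
3 | 30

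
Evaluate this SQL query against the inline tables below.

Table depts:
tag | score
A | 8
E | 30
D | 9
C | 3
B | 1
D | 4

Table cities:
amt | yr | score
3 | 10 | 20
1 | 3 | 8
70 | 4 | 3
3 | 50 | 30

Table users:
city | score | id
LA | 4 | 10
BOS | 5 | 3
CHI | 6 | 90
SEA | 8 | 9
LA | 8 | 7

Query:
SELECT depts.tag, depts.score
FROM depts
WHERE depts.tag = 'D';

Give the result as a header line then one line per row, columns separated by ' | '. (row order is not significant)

After WHERE (2 rows):
depts.tag | depts.score
D | 9
D | 4
After SELECT (2 rows):
depts.tag | depts.score
D | 9
D | 4

== RESULT ==
depts.tag | depts.score
D | 9
D | 4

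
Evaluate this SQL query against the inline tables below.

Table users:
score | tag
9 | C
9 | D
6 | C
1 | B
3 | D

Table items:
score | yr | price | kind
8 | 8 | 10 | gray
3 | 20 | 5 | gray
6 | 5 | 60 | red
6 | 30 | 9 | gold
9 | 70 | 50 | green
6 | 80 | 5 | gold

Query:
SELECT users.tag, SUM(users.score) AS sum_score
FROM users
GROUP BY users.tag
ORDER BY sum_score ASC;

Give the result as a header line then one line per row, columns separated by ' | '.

== RESULT ==
users.tag | sum_score
B | 1
D | 12
C | 15

Derivation:
After GROUP BY (3 rows):
users.tag | sum_score
C | 15
D | 12
B | 1
After ORDER BY (3 rows):
users.tag | sum_score
B | 1
D | 12
C | 15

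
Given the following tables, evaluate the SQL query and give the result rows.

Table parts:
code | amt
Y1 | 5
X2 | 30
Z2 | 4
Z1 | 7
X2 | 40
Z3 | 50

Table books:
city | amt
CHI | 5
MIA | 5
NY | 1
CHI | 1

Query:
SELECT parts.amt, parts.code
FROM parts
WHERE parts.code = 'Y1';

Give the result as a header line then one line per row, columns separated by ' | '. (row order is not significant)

== RESULT ==
parts.amt | parts.code
5 | Y1

Derivation:
After WHERE (1 rows):
parts.code | parts.amt
Y1 | 5
After SELECT (1 rows):
parts.amt | parts.code
5 | Y1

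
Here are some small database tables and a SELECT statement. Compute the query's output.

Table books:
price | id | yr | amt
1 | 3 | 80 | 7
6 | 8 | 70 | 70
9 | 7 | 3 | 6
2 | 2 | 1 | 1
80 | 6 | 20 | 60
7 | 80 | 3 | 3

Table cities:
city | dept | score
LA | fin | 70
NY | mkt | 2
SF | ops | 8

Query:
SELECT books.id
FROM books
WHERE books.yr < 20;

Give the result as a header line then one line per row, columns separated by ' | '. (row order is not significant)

After WHERE (3 rows):
books.price | books.id | books.yr | books.amt
9 | 7 | 3 | 6
2 | 2 | 1 | 1
7 | 80 | 3 | 3
After SELECT (3 rows):
books.id
7
2
80

== RESULT ==
books.id
7
2
80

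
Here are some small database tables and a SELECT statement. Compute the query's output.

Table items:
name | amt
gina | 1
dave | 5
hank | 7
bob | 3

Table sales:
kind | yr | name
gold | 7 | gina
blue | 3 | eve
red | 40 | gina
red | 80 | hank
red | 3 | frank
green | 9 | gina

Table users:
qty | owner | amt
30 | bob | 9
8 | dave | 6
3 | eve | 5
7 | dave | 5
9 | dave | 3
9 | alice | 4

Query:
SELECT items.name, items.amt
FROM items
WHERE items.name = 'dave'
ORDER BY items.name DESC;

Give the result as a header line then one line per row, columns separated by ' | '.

== RESULT ==
items.name | items.amt
dave | 5

Derivation:
After WHERE (1 rows):
items.name | items.amt
dave | 5
After SELECT (1 rows):
items.name | items.amt
dave | 5
After ORDER BY (1 rows):
items.name | items.amt
dave | 5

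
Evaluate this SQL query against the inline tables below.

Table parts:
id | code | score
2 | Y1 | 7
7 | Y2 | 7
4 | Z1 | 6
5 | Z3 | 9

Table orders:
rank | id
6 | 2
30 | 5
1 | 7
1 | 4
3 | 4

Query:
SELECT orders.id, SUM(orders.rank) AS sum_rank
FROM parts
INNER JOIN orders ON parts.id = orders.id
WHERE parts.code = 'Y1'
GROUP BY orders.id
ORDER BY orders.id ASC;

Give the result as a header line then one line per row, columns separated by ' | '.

After JOIN orders (5 rows):
parts.id | parts.code | parts.score | orders.rank | orders.id
2 | Y1 | 7 | 6 | 2
7 | Y2 | 7 | 1 | 7
4 | Z1 | 6 | 1 | 4
4 | Z1 | 6 | 3 | 4
5 | Z3 | 9 | 30 | 5
After WHERE (1 rows):
parts.id | parts.code | parts.score | orders.rank | orders.id
2 | Y1 | 7 | 6 | 2
After GROUP BY (1 rows):
orders.id | sum_rank
2 | 6
After ORDER BY (1 rows):
orders.id | sum_rank
2 | 6

== RESULT ==
orders.id | sum_rank
2 | 6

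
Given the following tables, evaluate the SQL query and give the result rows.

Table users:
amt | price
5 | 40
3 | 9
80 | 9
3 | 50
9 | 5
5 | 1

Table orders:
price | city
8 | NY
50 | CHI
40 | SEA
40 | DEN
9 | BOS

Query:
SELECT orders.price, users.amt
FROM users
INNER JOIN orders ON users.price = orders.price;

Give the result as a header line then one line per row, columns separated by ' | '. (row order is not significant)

After JOIN orders (5 rows):
users.amt | users.price | orders.price | orders.city
5 | 40 | 40 | SEA
5 | 40 | 40 | DEN
3 | 9 | 9 | BOS
80 | 9 | 9 | BOS
3 | 50 | 50 | CHI
After SELECT (5 rows):
orders.price | users.amt
40 | 5
40 | 5
9 | 3
9 | 80
50 | 3

== RESULT ==
orders.price | users.amt
40 | 5
40 | 5
9 | 3
9 | 80
50 | 3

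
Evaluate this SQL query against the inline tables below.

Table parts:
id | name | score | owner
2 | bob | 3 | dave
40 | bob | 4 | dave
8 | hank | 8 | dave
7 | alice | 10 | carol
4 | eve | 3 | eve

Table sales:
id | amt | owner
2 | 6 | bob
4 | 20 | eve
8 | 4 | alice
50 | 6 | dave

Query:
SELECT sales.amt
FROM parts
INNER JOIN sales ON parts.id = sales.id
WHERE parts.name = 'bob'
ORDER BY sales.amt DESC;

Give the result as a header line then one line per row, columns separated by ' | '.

== RESULT ==
sales.amt
6

Derivation:
After JOIN sales (3 rows):
parts.id | parts.name | parts.score | parts.owner | sales.id | sales.amt | sales.owner
2 | bob | 3 | dave | 2 | 6 | bob
8 | hank | 8 | dave | 8 | 4 | alice
4 | eve | 3 | eve | 4 | 20 | eve
After WHERE (1 rows):
parts.id | parts.name | parts.score | parts.owner | sales.id | sales.amt | sales.owner
2 | bob | 3 | dave | 2 | 6 | bob
After SELECT (1 rows):
sales.amt
6
After ORDER BY (1 rows):
sales.amt
6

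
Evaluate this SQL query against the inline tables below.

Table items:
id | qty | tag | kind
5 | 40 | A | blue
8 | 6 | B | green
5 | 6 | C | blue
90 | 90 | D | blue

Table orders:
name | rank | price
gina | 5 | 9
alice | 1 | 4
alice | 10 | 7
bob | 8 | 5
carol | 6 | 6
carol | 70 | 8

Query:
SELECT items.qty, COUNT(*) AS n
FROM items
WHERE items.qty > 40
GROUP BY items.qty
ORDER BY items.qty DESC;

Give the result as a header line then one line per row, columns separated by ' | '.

After WHERE (1 rows):
items.id | items.qty | items.tag | items.kind
90 | 90 | D | blue
After GROUP BY (1 rows):
items.qty | n
90 | 1
After ORDER BY (1 rows):
items.qty | n
90 | 1

== RESULT ==
items.qty | n
90 | 1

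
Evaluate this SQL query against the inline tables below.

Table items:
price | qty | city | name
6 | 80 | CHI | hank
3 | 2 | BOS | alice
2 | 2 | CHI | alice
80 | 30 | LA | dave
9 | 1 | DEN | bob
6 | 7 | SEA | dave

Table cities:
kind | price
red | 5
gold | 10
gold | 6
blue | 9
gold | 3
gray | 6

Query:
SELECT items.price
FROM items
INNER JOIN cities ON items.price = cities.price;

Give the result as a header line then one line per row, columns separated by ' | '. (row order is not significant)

== RESULT ==
items.price
6
6
3
9
6
6

Derivation:
After JOIN cities (6 rows):
items.price | items.qty | items.city | items.name | cities.kind | cities.price
6 | 80 | CHI | hank | gold | 6
6 | 80 | CHI | hank | gray | 6
3 | 2 | BOS | alice | gold | 3
9 | 1 | DEN | bob | blue | 9
6 | 7 | SEA | dave | gold | 6
6 | 7 | SEA | dave | gray | 6
After SELECT (6 rows):
items.price
6
6
3
9
6
6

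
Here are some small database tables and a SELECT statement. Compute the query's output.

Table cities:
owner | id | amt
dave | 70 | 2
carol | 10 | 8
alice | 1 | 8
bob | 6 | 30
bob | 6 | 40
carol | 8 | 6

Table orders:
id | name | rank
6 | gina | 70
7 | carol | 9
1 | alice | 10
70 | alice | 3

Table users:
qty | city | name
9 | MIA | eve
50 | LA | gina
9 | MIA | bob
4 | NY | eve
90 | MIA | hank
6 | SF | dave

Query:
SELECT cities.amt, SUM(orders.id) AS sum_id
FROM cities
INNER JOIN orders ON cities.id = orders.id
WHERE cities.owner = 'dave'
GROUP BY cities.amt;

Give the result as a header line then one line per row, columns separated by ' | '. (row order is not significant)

== RESULT ==
cities.amt | sum_id
2 | 70

Derivation:
After JOIN orders (4 rows):
cities.owner | cities.id | cities.amt | orders.id | orders.name | orders.rank
dave | 70 | 2 | 70 | alice | 3
alice | 1 | 8 | 1 | alice | 10
bob | 6 | 30 | 6 | gina | 70
bob | 6 | 40 | 6 | gina | 70
After WHERE (1 rows):
cities.owner | cities.id | cities.amt | orders.id | orders.name | orders.rank
dave | 70 | 2 | 70 | alice | 3
After GROUP BY (1 rows):
cities.amt | sum_id
2 | 70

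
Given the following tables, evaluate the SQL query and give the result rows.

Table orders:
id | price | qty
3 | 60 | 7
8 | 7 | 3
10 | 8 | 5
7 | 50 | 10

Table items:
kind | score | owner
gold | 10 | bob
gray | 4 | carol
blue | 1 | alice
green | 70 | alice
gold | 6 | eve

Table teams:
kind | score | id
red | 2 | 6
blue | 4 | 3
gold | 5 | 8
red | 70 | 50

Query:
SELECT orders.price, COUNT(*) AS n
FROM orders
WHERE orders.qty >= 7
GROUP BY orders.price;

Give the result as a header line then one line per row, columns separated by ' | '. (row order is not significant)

== RESULT ==
orders.price | n
60 | 1
50 | 1

Derivation:
After WHERE (2 rows):
orders.id | orders.price | orders.qty
3 | 60 | 7
7 | 50 | 10
After GROUP BY (2 rows):
orders.price | n
60 | 1
50 | 1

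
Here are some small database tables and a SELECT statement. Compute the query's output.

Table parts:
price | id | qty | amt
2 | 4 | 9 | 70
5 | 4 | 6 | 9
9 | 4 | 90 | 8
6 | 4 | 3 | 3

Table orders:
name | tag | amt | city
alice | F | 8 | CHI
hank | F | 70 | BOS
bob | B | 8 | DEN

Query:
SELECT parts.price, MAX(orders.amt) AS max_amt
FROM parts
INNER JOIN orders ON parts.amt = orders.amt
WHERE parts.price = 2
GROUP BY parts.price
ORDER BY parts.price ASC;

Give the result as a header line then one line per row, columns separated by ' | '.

After JOIN orders (3 rows):
parts.price | parts.id | parts.qty | parts.amt | orders.name | orders.tag | orders.amt | orders.city
2 | 4 | 9 | 70 | hank | F | 70 | BOS
9 | 4 | 90 | 8 | alice | F | 8 | CHI
9 | 4 | 90 | 8 | bob | B | 8 | DEN
After WHERE (1 rows):
parts.price | parts.id | parts.qty | parts.amt | orders.name | orders.tag | orders.amt | orders.city
2 | 4 | 9 | 70 | hank | F | 70 | BOS
After GROUP BY (1 rows):
parts.price | max_amt
2 | 70
After ORDER BY (1 rows):
parts.price | max_amt
2 | 70

== RESULT ==
parts.price | max_amt
2 | 70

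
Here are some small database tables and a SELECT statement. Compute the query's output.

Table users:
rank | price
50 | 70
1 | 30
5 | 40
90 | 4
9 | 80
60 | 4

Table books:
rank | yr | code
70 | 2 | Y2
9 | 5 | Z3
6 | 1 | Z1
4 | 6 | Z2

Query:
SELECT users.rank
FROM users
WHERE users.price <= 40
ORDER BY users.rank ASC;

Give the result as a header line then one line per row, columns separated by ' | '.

After WHERE (4 rows):
users.rank | users.price
1 | 30
5 | 40
90 | 4
60 | 4
After SELECT (4 rows):
users.rank
1
5
90
60
After ORDER BY (4 rows):
users.rank
1
5
60
90

== RESULT ==
users.rank
1
5
60
90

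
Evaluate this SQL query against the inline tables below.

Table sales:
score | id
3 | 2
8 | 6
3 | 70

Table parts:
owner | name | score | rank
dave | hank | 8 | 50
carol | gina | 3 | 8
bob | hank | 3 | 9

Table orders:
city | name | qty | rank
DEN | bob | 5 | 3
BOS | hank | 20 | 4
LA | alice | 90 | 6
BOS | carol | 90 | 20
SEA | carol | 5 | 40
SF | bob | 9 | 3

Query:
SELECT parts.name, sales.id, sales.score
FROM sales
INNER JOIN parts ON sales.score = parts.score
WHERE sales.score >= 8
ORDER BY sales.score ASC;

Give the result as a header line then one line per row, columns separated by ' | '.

After JOIN parts (5 rows):
sales.score | sales.id | parts.owner | parts.name | parts.score | parts.rank
3 | 2 | carol | gina | 3 | 8
3 | 2 | bob | hank | 3 | 9
8 | 6 | dave | hank | 8 | 50
3 | 70 | carol | gina | 3 | 8
3 | 70 | bob | hank | 3 | 9
After WHERE (1 rows):
sales.score | sales.id | parts.owner | parts.name | parts.score | parts.rank
8 | 6 | dave | hank | 8 | 50
After SELECT (1 rows):
parts.name | sales.id | sales.score
hank | 6 | 8
After ORDER BY (1 rows):
parts.name | sales.id | sales.score
hank | 6 | 8

== RESULT ==
parts.name | sales.id | sales.score
hank | 6 | 8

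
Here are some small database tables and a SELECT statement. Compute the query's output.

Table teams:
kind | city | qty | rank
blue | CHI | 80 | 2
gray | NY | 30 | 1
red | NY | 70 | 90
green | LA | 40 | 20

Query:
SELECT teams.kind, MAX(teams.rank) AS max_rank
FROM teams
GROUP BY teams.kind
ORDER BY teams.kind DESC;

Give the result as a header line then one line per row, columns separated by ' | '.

After GROUP BY (4 rows):
teams.kind | max_rank
blue | 2
gray | 1
red | 90
green | 20
After ORDER BY (4 rows):
teams.kind | max_rank
red | 90
green | 20
gray | 1
blue | 2

== RESULT ==
teams.kind | max_rank
red | 90
green | 20
gray | 1
blue | 2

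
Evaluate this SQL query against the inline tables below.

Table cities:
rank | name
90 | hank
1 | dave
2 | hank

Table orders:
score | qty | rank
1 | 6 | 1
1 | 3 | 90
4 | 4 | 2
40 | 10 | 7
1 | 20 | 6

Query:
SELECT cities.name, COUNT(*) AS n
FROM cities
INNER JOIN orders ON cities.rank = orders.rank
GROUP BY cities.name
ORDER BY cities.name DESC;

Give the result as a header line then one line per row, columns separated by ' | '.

== RESULT ==
cities.name | n
hank | 2
dave | 1

Derivation:
After JOIN orders (3 rows):
cities.rank | cities.name | orders.score | orders.qty | orders.rank
90 | hank | 1 | 3 | 90
1 | dave | 1 | 6 | 1
2 | hank | 4 | 4 | 2
After GROUP BY (2 rows):
cities.name | n
hank | 2
dave | 1
After ORDER BY (2 rows):
cities.name | n
hank | 2
dave | 1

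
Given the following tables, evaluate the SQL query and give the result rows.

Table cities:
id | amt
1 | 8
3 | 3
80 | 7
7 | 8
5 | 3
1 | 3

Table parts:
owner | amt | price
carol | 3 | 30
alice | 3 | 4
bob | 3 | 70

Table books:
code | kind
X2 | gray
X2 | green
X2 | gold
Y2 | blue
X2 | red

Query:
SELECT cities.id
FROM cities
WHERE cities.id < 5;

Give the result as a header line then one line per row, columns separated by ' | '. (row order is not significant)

== RESULT ==
cities.id
1
3
1

Derivation:
After WHERE (3 rows):
cities.id | cities.amt
1 | 8
3 | 3
1 | 3
After SELECT (3 rows):
cities.id
1
3
1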